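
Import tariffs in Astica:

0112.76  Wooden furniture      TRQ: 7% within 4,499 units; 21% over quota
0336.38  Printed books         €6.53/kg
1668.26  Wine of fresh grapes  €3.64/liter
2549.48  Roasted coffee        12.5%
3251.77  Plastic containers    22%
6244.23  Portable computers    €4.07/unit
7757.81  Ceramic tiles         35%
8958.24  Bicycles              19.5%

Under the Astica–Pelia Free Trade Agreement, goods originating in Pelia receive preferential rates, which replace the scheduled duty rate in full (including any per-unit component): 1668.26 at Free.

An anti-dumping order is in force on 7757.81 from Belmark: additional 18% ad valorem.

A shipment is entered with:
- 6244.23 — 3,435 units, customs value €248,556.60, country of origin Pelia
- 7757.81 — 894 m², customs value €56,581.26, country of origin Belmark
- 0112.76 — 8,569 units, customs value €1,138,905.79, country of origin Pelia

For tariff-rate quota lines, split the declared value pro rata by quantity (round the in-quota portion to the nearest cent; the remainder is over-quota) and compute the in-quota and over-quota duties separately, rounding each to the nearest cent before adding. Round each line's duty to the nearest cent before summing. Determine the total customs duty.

€199,424.05

Line 1 (6244.23, Pelia, 3,435 units, €248,556.60):
Base rate for 6244.23 is €4.07/unit.
Origin Pelia is the FTA partner but 6244.23 is not on the preference list; base rate stands.
Duty = 3,435 × €4.07 = €13,980.45.
Line 2 (7757.81, Belmark, 894 m², €56,581.26):
Base rate for 7757.81 is 35%.
Additional duty on 7757.81 from Belmark: +18%. Applied ad valorem rate: 35% + 18% = 53%.
Duty = €56,581.26 × 53% = €29,988.07.
Line 3 (0112.76, Pelia, 8,569 units, €1,138,905.79):
Code 0112.76 is under a tariff-rate quota (threshold 4,499 units). In-quota: 4,499 units at 7%; over-quota: 4,070 units at 21%.
Pro-rata value split: in-quota = €1,138,905.79 × 4,499/8,569 = €597,962.09; over-quota = €1,138,905.79 − €597,962.09 = €540,943.70.
In-quota duty = €597,962.09 × 7% = €41,857.35. Over-quota duty = €540,943.70 × 21% = €113,598.18.
Line duty = €41,857.35 + €113,598.18 = €155,455.53.
Total = €13,980.45 + €29,988.07 + €155,455.53 = €199,424.05.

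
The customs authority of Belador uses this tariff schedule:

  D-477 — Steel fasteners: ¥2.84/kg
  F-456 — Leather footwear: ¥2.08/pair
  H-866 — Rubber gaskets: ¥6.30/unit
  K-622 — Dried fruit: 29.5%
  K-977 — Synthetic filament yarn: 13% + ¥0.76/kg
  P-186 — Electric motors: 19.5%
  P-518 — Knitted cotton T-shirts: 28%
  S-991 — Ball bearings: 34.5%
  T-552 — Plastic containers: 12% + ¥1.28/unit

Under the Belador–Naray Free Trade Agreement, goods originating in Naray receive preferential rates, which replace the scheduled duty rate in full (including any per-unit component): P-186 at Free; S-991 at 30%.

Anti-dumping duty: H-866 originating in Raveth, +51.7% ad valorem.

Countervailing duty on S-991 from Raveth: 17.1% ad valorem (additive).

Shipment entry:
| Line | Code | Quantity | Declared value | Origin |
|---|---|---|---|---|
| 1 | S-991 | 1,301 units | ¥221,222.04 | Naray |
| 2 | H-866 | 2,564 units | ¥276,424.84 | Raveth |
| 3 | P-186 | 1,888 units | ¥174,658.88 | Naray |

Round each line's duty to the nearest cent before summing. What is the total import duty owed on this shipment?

¥225,431.45

Line 1 (S-991, Naray, 1,301 units, ¥221,222.04):
Base rate for S-991 is 34.5%.
Origin Naray qualifies under the Belador–Naray agreement and S-991 is covered: preferential rate 30% applies instead.
The additional-duty order on S-991 targets Raveth, not Naray; it does not apply.
Duty = ¥221,222.04 × 30% = ¥66,366.61.
Line 2 (H-866, Raveth, 2,564 units, ¥276,424.84):
Base rate for H-866 is ¥6.30/unit.
Additional duty on H-866 from Raveth: +51.7% ad valorem. Applied ad valorem rate = 51.7%.
Duty = ¥276,424.84 × 51.7% + 2,564 × ¥6.30 = ¥159,064.84.
Line 3 (P-186, Naray, 1,888 units, ¥174,658.88):
Base rate for P-186 is 19.5%.
Origin Naray qualifies under the Belador–Naray agreement and P-186 is covered: preferential rate Free applies instead.
Duty = ¥174,658.88 × 0% = ¥0.00.
Total = ¥66,366.61 + ¥159,064.84 + ¥0.00 = ¥225,431.45.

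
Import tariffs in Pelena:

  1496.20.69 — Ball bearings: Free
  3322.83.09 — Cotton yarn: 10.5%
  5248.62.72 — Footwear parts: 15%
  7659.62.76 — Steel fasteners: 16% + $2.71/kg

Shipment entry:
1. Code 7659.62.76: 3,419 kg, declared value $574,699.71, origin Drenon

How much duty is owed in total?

$101,217.44

Line 1 (7659.62.76, Drenon, 3,419 kg, $574,699.71):
Base rate for 7659.62.76 is 16% + $2.71/kg.
Duty = $574,699.71 × 16% + 3,419 × $2.71 = $101,217.44.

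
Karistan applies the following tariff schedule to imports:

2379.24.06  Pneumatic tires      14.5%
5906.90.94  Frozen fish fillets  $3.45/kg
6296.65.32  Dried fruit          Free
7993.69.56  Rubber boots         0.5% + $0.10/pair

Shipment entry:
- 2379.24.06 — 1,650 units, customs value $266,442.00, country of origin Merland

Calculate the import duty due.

Line 1 (2379.24.06, Merland, 1,650 units, $266,442.00):
Base rate for 2379.24.06 is 14.5%.
Duty = $266,442.00 × 14.5% = $38,634.09.

$38,634.09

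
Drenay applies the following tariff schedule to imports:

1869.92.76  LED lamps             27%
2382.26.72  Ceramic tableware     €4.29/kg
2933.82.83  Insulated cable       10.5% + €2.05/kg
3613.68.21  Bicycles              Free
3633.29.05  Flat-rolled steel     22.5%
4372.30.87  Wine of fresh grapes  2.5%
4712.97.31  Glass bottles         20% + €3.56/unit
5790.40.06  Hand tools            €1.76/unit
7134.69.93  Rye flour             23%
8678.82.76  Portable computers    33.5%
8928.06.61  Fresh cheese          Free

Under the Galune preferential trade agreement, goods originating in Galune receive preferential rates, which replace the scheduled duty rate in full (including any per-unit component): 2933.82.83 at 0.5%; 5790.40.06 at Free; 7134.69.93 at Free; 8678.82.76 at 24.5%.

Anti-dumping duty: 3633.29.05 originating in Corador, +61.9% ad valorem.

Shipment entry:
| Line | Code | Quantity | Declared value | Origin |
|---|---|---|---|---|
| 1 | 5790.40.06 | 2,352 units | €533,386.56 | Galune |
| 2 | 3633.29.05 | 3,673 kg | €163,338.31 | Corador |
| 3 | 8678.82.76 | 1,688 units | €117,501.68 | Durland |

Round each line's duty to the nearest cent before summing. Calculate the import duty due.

Line 1 (5790.40.06, Galune, 2,352 units, €533,386.56):
Base rate for 5790.40.06 is €1.76/unit.
Origin Galune qualifies under the Drenay–Galune agreement and 5790.40.06 is covered: preferential rate Free applies instead.
Duty = €533,386.56 × 0% = €0.00.
Line 2 (3633.29.05, Corador, 3,673 kg, €163,338.31):
Base rate for 3633.29.05 is 22.5%.
Additional duty on 3633.29.05 from Corador: +61.9%. Applied ad valorem rate: 22.5% + 61.9% = 84.4%.
Duty = €163,338.31 × 84.4% = €137,857.53.
Line 3 (8678.82.76, Durland, 1,688 units, €117,501.68):
Base rate for 8678.82.76 is 33.5%.
8678.82.76 has an FTA preferential rate, but origin Durland is not Galune; base rate stands.
Duty = €117,501.68 × 33.5% = €39,363.06.
Total = €0.00 + €137,857.53 + €39,363.06 = €177,220.59.

€177,220.59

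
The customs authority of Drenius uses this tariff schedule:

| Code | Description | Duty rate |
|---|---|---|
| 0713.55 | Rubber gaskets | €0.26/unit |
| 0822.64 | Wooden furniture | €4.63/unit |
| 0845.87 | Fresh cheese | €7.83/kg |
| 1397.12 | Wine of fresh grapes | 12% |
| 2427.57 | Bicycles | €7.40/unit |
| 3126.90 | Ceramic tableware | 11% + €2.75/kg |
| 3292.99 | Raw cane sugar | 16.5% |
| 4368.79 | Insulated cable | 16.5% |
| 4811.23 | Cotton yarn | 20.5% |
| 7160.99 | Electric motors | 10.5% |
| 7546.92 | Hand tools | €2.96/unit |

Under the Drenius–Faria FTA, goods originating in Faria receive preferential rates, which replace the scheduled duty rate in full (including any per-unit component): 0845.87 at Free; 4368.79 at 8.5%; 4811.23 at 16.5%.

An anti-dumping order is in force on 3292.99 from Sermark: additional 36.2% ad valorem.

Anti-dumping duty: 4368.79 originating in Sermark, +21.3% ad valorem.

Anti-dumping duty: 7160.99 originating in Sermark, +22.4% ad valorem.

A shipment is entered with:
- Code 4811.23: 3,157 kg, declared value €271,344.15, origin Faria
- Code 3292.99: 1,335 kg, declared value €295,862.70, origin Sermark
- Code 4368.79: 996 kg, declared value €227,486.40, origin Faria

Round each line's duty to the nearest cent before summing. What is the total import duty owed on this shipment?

Line 1 (4811.23, Faria, 3,157 kg, €271,344.15):
Base rate for 4811.23 is 20.5%.
Origin Faria qualifies under the Drenius–Faria agreement and 4811.23 is covered: preferential rate 16.5% applies instead.
Duty = €271,344.15 × 16.5% = €44,771.78.
Line 2 (3292.99, Sermark, 1,335 kg, €295,862.70):
Base rate for 3292.99 is 16.5%.
Additional duty on 3292.99 from Sermark: +36.2%. Applied ad valorem rate: 16.5% + 36.2% = 52.7%.
Duty = €295,862.70 × 52.7% = €155,919.64.
Line 3 (4368.79, Faria, 996 kg, €227,486.40):
Base rate for 4368.79 is 16.5%.
Origin Faria qualifies under the Drenius–Faria agreement and 4368.79 is covered: preferential rate 8.5% applies instead.
The additional-duty order on 4368.79 targets Sermark, not Faria; it does not apply.
Duty = €227,486.40 × 8.5% = €19,336.34.
Total = €44,771.78 + €155,919.64 + €19,336.34 = €220,027.76.

€220,027.76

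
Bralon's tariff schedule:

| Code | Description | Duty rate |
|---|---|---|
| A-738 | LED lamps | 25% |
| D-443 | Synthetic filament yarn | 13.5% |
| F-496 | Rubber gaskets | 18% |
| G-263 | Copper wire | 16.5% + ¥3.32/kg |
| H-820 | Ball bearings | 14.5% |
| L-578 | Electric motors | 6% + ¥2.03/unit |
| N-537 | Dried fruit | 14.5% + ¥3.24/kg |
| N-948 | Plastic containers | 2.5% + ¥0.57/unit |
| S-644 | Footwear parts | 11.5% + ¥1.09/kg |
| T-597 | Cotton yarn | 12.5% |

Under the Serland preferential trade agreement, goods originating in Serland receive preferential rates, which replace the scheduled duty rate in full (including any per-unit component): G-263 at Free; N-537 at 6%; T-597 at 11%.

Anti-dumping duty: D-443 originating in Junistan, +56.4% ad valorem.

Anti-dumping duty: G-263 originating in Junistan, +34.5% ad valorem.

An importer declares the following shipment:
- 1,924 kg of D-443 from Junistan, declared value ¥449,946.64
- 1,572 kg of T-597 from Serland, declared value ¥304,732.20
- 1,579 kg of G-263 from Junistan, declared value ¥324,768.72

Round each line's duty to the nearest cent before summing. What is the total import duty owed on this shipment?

Line 1 (D-443, Junistan, 1,924 kg, ¥449,946.64):
Base rate for D-443 is 13.5%.
Additional duty on D-443 from Junistan: +56.4%. Applied ad valorem rate: 13.5% + 56.4% = 69.9%.
Duty = ¥449,946.64 × 69.9% = ¥314,512.70.
Line 2 (T-597, Serland, 1,572 kg, ¥304,732.20):
Base rate for T-597 is 12.5%.
Origin Serland qualifies under the Bralon–Serland agreement and T-597 is covered: preferential rate 11% applies instead.
Duty = ¥304,732.20 × 11% = ¥33,520.54.
Line 3 (G-263, Junistan, 1,579 kg, ¥324,768.72):
Base rate for G-263 is 16.5% + ¥3.32/kg.
G-263 has an FTA preferential rate, but origin Junistan is not Serland; base rate stands.
Additional duty on G-263 from Junistan: +34.5%. Applied ad valorem rate: 16.5% + 34.5% = 51%.
Duty = ¥324,768.72 × 51% + 1,579 × ¥3.32 = ¥170,874.33.
Total = ¥314,512.70 + ¥33,520.54 + ¥170,874.33 = ¥518,907.57.

¥518,907.57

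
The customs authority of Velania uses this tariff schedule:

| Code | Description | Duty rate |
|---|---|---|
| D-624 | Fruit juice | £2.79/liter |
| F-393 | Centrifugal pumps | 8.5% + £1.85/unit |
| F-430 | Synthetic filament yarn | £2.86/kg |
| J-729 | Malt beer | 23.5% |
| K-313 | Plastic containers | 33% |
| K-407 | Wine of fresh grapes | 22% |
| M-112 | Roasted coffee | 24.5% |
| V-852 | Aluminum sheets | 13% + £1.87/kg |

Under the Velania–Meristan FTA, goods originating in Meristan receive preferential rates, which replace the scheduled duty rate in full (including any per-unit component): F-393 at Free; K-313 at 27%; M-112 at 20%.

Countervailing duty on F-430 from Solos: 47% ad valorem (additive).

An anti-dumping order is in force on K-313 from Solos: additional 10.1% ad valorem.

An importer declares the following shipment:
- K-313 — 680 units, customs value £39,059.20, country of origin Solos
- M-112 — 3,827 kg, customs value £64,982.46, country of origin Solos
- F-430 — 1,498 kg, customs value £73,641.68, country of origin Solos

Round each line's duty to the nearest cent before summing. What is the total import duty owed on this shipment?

£71,651.09

Line 1 (K-313, Solos, 680 units, £39,059.20):
Base rate for K-313 is 33%.
K-313 has an FTA preferential rate, but origin Solos is not Meristan; base rate stands.
Additional duty on K-313 from Solos: +10.1%. Applied ad valorem rate: 33% + 10.1% = 43.1%.
Duty = £39,059.20 × 43.1% = £16,834.52.
Line 2 (M-112, Solos, 3,827 kg, £64,982.46):
Base rate for M-112 is 24.5%.
M-112 has an FTA preferential rate, but origin Solos is not Meristan; base rate stands.
Duty = £64,982.46 × 24.5% = £15,920.70.
Line 3 (F-430, Solos, 1,498 kg, £73,641.68):
Base rate for F-430 is £2.86/kg.
Additional duty on F-430 from Solos: +47% ad valorem. Applied ad valorem rate = 47%.
Duty = £73,641.68 × 47% + 1,498 × £2.86 = £38,895.87.
Total = £16,834.52 + £15,920.70 + £38,895.87 = £71,651.09.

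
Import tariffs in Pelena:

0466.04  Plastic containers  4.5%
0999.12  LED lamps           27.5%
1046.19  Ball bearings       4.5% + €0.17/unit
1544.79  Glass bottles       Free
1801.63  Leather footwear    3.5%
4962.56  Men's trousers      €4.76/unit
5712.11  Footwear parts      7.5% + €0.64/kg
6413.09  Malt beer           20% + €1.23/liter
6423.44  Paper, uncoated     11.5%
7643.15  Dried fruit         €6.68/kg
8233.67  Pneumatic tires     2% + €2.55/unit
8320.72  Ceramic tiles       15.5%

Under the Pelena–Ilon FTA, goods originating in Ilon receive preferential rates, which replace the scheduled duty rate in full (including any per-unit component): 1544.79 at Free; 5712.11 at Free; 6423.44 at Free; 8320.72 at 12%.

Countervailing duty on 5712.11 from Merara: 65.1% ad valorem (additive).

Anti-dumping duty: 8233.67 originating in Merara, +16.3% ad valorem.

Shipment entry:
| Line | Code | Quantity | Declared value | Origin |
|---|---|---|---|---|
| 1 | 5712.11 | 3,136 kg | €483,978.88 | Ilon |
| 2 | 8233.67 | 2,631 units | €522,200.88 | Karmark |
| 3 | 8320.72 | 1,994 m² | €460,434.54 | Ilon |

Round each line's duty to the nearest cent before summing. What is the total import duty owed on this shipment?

Line 1 (5712.11, Ilon, 3,136 kg, €483,978.88):
Base rate for 5712.11 is 7.5% + €0.64/kg.
Origin Ilon qualifies under the Pelena–Ilon agreement and 5712.11 is covered: preferential rate Free applies instead.
The additional-duty order on 5712.11 targets Merara, not Ilon; it does not apply.
Duty = €483,978.88 × 0% = €0.00.
Line 2 (8233.67, Karmark, 2,631 units, €522,200.88):
Base rate for 8233.67 is 2% + €2.55/unit.
The additional-duty order on 8233.67 targets Merara, not Karmark; it does not apply.
Duty = €522,200.88 × 2% + 2,631 × €2.55 = €17,153.07.
Line 3 (8320.72, Ilon, 1,994 m², €460,434.54):
Base rate for 8320.72 is 15.5%.
Origin Ilon qualifies under the Pelena–Ilon agreement and 8320.72 is covered: preferential rate 12% applies instead.
Duty = €460,434.54 × 12% = €55,252.14.
Total = €0.00 + €17,153.07 + €55,252.14 = €72,405.21.

€72,405.21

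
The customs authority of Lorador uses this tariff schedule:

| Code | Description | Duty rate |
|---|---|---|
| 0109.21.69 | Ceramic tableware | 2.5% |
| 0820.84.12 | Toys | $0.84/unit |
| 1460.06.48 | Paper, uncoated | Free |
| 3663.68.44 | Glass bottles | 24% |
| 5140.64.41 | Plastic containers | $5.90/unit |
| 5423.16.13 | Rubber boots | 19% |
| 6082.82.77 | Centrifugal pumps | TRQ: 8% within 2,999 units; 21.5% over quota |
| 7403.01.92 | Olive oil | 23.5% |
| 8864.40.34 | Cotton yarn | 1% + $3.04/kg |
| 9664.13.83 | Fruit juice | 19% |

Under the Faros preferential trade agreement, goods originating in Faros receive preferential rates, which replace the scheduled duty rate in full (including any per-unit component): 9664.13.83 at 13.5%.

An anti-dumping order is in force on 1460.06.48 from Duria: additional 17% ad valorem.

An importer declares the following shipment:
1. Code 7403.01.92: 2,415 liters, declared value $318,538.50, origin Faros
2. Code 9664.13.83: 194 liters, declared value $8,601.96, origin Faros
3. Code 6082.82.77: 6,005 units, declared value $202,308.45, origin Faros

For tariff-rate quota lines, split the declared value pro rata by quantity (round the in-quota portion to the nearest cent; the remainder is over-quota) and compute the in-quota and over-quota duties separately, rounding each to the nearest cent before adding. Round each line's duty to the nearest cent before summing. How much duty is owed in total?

$105,874.22

Line 1 (7403.01.92, Faros, 2,415 liters, $318,538.50):
Base rate for 7403.01.92 is 23.5%.
Origin Faros is the FTA partner but 7403.01.92 is not on the preference list; base rate stands.
Duty = $318,538.50 × 23.5% = $74,856.55.
Line 2 (9664.13.83, Faros, 194 liters, $8,601.96):
Base rate for 9664.13.83 is 19%.
Origin Faros qualifies under the Lorador–Faros agreement and 9664.13.83 is covered: preferential rate 13.5% applies instead.
Duty = $8,601.96 × 13.5% = $1,161.26.
Line 3 (6082.82.77, Faros, 6,005 units, $202,308.45):
Code 6082.82.77 is under a tariff-rate quota (threshold 2,999 units). In-quota: 2,999 units at 8%; over-quota: 3,006 units at 21.5%.
Pro-rata value split: in-quota = $202,308.45 × 2,999/6,005 = $101,036.31; over-quota = $202,308.45 − $101,036.31 = $101,272.14.
In-quota duty = $101,036.31 × 8% = $8,082.90. Over-quota duty = $101,272.14 × 21.5% = $21,773.51.
Line duty = $8,082.90 + $21,773.51 = $29,856.41.
Total = $74,856.55 + $1,161.26 + $29,856.41 = $105,874.22.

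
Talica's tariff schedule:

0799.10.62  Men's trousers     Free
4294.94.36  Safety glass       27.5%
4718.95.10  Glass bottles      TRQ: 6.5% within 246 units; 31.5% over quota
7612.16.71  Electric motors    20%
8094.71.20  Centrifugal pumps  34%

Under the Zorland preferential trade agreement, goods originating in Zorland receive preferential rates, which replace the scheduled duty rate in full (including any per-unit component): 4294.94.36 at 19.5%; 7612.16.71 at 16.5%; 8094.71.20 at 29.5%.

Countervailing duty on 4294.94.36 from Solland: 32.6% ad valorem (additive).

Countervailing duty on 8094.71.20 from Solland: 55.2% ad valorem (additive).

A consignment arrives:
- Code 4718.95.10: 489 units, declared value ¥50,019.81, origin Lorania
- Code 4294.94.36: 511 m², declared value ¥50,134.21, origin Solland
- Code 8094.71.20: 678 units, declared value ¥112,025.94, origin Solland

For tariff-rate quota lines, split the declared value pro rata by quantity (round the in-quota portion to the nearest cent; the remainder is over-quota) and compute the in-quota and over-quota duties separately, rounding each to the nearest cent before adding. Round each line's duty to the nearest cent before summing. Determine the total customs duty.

Line 1 (4718.95.10, Lorania, 489 units, ¥50,019.81):
Code 4718.95.10 is under a tariff-rate quota (threshold 246 units). In-quota: 246 units at 6.5%; over-quota: 243 units at 31.5%.
Pro-rata value split: in-quota = ¥50,019.81 × 246/489 = ¥25,163.34; over-quota = ¥50,019.81 − ¥25,163.34 = ¥24,856.47.
In-quota duty = ¥25,163.34 × 6.5% = ¥1,635.62. Over-quota duty = ¥24,856.47 × 31.5% = ¥7,829.79.
Line duty = ¥1,635.62 + ¥7,829.79 = ¥9,465.41.
Line 2 (4294.94.36, Solland, 511 m², ¥50,134.21):
Base rate for 4294.94.36 is 27.5%.
4294.94.36 has an FTA preferential rate, but origin Solland is not Zorland; base rate stands.
Additional duty on 4294.94.36 from Solland: +32.6%. Applied ad valorem rate: 27.5% + 32.6% = 60.1%.
Duty = ¥50,134.21 × 60.1% = ¥30,130.66.
Line 3 (8094.71.20, Solland, 678 units, ¥112,025.94):
Base rate for 8094.71.20 is 34%.
8094.71.20 has an FTA preferential rate, but origin Solland is not Zorland; base rate stands.
Additional duty on 8094.71.20 from Solland: +55.2%. Applied ad valorem rate: 34% + 55.2% = 89.2%.
Duty = ¥112,025.94 × 89.2% = ¥99,927.14.
Total = ¥9,465.41 + ¥30,130.66 + ¥99,927.14 = ¥139,523.21.

¥139,523.21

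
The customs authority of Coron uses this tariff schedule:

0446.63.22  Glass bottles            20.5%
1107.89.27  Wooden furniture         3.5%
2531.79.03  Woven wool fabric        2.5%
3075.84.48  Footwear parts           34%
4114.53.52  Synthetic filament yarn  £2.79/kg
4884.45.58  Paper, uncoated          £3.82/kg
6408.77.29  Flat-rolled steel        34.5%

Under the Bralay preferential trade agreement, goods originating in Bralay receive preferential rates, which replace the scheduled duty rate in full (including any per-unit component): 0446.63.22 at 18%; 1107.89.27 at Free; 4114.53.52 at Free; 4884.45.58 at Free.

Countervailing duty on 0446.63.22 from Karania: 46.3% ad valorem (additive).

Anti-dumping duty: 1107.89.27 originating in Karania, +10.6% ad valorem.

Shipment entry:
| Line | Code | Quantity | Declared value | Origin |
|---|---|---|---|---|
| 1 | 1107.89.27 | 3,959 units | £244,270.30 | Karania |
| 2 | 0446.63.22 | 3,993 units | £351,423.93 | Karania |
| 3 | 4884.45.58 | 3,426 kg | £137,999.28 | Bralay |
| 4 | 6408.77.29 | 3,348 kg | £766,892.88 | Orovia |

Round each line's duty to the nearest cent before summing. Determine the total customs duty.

Line 1 (1107.89.27, Karania, 3,959 units, £244,270.30):
Base rate for 1107.89.27 is 3.5%.
1107.89.27 has an FTA preferential rate, but origin Karania is not Bralay; base rate stands.
Additional duty on 1107.89.27 from Karania: +10.6%. Applied ad valorem rate: 3.5% + 10.6% = 14.1%.
Duty = £244,270.30 × 14.1% = £34,442.11.
Line 2 (0446.63.22, Karania, 3,993 units, £351,423.93):
Base rate for 0446.63.22 is 20.5%.
0446.63.22 has an FTA preferential rate, but origin Karania is not Bralay; base rate stands.
Additional duty on 0446.63.22 from Karania: +46.3%. Applied ad valorem rate: 20.5% + 46.3% = 66.8%.
Duty = £351,423.93 × 66.8% = £234,751.19.
Line 3 (4884.45.58, Bralay, 3,426 kg, £137,999.28):
Base rate for 4884.45.58 is £3.82/kg.
Origin Bralay qualifies under the Coron–Bralay agreement and 4884.45.58 is covered: preferential rate Free applies instead.
Duty = £137,999.28 × 0% = £0.00.
Line 4 (6408.77.29, Orovia, 3,348 kg, £766,892.88):
Base rate for 6408.77.29 is 34.5%.
Duty = £766,892.88 × 34.5% = £264,578.04.
Total = £34,442.11 + £234,751.19 + £0.00 + £264,578.04 = £533,771.34.

£533,771.34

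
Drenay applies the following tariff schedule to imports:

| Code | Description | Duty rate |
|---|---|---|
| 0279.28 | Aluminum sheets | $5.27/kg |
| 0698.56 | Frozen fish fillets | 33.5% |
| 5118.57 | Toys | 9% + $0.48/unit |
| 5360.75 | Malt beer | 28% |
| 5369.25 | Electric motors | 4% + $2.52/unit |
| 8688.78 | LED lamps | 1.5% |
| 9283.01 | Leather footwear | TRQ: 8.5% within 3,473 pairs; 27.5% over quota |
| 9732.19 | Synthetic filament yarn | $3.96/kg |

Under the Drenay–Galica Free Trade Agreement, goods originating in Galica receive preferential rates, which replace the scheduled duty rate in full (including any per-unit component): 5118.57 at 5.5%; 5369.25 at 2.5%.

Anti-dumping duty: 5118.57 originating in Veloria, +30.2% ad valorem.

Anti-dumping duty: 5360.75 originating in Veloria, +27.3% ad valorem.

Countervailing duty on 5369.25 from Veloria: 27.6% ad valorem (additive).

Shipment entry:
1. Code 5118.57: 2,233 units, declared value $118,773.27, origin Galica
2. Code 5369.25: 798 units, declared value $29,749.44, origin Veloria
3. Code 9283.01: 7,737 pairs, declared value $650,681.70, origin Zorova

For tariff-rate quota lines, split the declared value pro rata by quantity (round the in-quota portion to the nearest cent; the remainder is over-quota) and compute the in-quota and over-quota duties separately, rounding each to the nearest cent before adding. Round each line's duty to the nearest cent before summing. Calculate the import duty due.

$141,386.71

Line 1 (5118.57, Galica, 2,233 units, $118,773.27):
Base rate for 5118.57 is 9% + $0.48/unit.
Origin Galica qualifies under the Drenay–Galica agreement and 5118.57 is covered: preferential rate 5.5% applies instead.
The additional-duty order on 5118.57 targets Veloria, not Galica; it does not apply.
Duty = $118,773.27 × 5.5% = $6,532.53.
Line 2 (5369.25, Veloria, 798 units, $29,749.44):
Base rate for 5369.25 is 4% + $2.52/unit.
5369.25 has an FTA preferential rate, but origin Veloria is not Galica; base rate stands.
Additional duty on 5369.25 from Veloria: +27.6%. Applied ad valorem rate: 4% + 27.6% = 31.6%.
Duty = $29,749.44 × 31.6% + 798 × $2.52 = $11,411.78.
Line 3 (9283.01, Zorova, 7,737 pairs, $650,681.70):
Code 9283.01 is under a tariff-rate quota (threshold 3,473 pairs). In-quota: 3,473 pairs at 8.5%; over-quota: 4,264 pairs at 27.5%.
Pro-rata value split: in-quota = $650,681.70 × 3,473/7,737 = $292,079.30; over-quota = $650,681.70 − $292,079.30 = $358,602.40.
In-quota duty = $292,079.30 × 8.5% = $24,826.74. Over-quota duty = $358,602.40 × 27.5% = $98,615.66.
Line duty = $24,826.74 + $98,615.66 = $123,442.40.
Total = $6,532.53 + $11,411.78 + $123,442.40 = $141,386.71.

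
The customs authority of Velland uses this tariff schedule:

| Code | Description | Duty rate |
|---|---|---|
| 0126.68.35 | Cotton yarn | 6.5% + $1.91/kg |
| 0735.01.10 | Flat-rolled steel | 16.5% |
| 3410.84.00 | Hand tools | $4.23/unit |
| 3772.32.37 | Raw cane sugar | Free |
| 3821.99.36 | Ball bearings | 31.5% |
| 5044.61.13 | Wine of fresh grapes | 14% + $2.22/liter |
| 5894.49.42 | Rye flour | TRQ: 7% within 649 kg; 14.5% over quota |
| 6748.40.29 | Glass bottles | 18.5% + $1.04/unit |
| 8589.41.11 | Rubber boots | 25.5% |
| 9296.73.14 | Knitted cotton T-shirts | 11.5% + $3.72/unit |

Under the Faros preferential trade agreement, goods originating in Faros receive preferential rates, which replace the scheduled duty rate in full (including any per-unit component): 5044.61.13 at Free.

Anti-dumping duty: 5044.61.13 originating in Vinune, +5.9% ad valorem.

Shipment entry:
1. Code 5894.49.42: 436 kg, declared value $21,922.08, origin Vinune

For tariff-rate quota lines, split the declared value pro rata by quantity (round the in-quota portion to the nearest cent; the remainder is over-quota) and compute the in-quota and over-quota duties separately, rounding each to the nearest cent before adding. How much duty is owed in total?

Line 1 (5894.49.42, Vinune, 436 kg, $21,922.08):
Code 5894.49.42 is under a tariff-rate quota (threshold 649 kg). Quantity 436 kg is within the quota, so the in-quota rate 7% applies to the full value.
Duty = $21,922.08 × 7% = $1,534.55.

$1,534.55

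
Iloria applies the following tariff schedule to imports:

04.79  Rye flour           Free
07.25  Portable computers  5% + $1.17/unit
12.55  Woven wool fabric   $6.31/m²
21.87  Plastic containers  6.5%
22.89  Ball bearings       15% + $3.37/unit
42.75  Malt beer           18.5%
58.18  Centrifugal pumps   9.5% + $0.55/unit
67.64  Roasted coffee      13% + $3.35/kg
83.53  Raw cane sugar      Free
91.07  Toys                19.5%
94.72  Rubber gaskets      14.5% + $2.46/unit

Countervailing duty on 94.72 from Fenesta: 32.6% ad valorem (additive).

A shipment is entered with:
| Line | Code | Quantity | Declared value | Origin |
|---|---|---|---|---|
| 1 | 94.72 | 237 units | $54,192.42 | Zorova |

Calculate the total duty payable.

$8,440.92

Line 1 (94.72, Zorova, 237 units, $54,192.42):
Base rate for 94.72 is 14.5% + $2.46/unit.
The additional-duty order on 94.72 targets Fenesta, not Zorova; it does not apply.
Duty = $54,192.42 × 14.5% + 237 × $2.46 = $8,440.92.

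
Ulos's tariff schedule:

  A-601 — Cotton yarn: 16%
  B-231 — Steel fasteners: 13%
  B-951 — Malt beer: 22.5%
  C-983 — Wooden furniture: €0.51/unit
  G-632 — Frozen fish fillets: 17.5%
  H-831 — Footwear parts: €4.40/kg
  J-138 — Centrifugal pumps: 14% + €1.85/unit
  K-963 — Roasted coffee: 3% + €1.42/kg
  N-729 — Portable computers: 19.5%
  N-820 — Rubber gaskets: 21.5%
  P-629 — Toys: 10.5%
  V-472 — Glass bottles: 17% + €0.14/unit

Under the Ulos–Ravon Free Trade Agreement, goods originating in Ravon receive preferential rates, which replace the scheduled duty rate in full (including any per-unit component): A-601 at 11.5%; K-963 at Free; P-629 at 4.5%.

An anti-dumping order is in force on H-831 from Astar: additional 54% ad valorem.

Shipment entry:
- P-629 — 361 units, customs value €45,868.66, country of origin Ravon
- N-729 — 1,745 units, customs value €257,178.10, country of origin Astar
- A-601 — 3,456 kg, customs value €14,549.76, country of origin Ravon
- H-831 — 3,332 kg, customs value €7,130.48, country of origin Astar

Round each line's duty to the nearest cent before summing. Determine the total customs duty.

€72,398.30

Line 1 (P-629, Ravon, 361 units, €45,868.66):
Base rate for P-629 is 10.5%.
Origin Ravon qualifies under the Ulos–Ravon agreement and P-629 is covered: preferential rate 4.5% applies instead.
Duty = €45,868.66 × 4.5% = €2,064.09.
Line 2 (N-729, Astar, 1,745 units, €257,178.10):
Base rate for N-729 is 19.5%.
Duty = €257,178.10 × 19.5% = €50,149.73.
Line 3 (A-601, Ravon, 3,456 kg, €14,549.76):
Base rate for A-601 is 16%.
Origin Ravon qualifies under the Ulos–Ravon agreement and A-601 is covered: preferential rate 11.5% applies instead.
Duty = €14,549.76 × 11.5% = €1,673.22.
Line 4 (H-831, Astar, 3,332 kg, €7,130.48):
Base rate for H-831 is €4.40/kg.
Additional duty on H-831 from Astar: +54% ad valorem. Applied ad valorem rate = 54%.
Duty = €7,130.48 × 54% + 3,332 × €4.40 = €18,511.26.
Total = €2,064.09 + €50,149.73 + €1,673.22 + €18,511.26 = €72,398.30.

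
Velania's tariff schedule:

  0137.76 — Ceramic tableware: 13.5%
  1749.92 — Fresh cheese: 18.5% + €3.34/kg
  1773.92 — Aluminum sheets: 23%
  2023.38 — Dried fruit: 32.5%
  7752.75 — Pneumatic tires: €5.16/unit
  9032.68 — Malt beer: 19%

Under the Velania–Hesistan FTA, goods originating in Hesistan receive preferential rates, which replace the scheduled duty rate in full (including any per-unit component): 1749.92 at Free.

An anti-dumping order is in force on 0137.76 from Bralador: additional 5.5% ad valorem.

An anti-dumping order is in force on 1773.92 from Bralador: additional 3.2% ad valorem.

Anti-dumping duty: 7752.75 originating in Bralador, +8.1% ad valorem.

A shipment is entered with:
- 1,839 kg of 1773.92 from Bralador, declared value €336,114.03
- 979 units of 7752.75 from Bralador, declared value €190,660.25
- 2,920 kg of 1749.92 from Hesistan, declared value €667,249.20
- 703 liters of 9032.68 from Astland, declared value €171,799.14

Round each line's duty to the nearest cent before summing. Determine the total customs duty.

Line 1 (1773.92, Bralador, 1,839 kg, €336,114.03):
Base rate for 1773.92 is 23%.
Additional duty on 1773.92 from Bralador: +3.2%. Applied ad valorem rate: 23% + 3.2% = 26.2%.
Duty = €336,114.03 × 26.2% = €88,061.88.
Line 2 (7752.75, Bralador, 979 units, €190,660.25):
Base rate for 7752.75 is €5.16/unit.
Additional duty on 7752.75 from Bralador: +8.1% ad valorem. Applied ad valorem rate = 8.1%.
Duty = €190,660.25 × 8.1% + 979 × €5.16 = €20,495.12.
Line 3 (1749.92, Hesistan, 2,920 kg, €667,249.20):
Base rate for 1749.92 is 18.5% + €3.34/kg.
Origin Hesistan qualifies under the Velania–Hesistan agreement and 1749.92 is covered: preferential rate Free applies instead.
Duty = €667,249.20 × 0% = €0.00.
Line 4 (9032.68, Astland, 703 liters, €171,799.14):
Base rate for 9032.68 is 19%.
Duty = €171,799.14 × 19% = €32,641.84.
Total = €88,061.88 + €20,495.12 + €0.00 + €32,641.84 = €141,198.84.

€141,198.84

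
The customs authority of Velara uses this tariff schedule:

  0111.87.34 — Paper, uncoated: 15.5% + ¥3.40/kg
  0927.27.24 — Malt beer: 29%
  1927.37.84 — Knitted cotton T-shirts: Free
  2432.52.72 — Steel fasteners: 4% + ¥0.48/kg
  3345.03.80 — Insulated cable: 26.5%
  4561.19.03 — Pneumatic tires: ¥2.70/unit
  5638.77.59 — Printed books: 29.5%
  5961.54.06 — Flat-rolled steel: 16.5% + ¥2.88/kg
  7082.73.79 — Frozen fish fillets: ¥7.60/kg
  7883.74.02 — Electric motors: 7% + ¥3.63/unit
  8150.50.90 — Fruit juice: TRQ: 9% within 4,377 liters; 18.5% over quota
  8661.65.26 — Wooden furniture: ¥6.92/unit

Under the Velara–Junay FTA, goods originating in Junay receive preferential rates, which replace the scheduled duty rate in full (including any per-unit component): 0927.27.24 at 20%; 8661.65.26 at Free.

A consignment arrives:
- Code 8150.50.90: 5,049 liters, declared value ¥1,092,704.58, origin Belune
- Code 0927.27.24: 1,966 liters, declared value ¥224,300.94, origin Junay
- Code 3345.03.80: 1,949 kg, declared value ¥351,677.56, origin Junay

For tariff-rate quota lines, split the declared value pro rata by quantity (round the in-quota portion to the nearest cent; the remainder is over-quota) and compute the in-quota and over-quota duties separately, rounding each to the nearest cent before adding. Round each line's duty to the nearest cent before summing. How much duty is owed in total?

Line 1 (8150.50.90, Belune, 5,049 liters, ¥1,092,704.58):
Code 8150.50.90 is under a tariff-rate quota (threshold 4,377 liters). In-quota: 4,377 liters at 9%; over-quota: 672 liters at 18.5%.
Pro-rata value split: in-quota = ¥1,092,704.58 × 4,377/5,049 = ¥947,270.34; over-quota = ¥1,092,704.58 − ¥947,270.34 = ¥145,434.24.
In-quota duty = ¥947,270.34 × 9% = ¥85,254.33. Over-quota duty = ¥145,434.24 × 18.5% = ¥26,905.33.
Line duty = ¥85,254.33 + ¥26,905.33 = ¥112,159.66.
Line 2 (0927.27.24, Junay, 1,966 liters, ¥224,300.94):
Base rate for 0927.27.24 is 29%.
Origin Junay qualifies under the Velara–Junay agreement and 0927.27.24 is covered: preferential rate 20% applies instead.
Duty = ¥224,300.94 × 20% = ¥44,860.19.
Line 3 (3345.03.80, Junay, 1,949 kg, ¥351,677.56):
Base rate for 3345.03.80 is 26.5%.
Origin Junay is the FTA partner but 3345.03.80 is not on the preference list; base rate stands.
Duty = ¥351,677.56 × 26.5% = ¥93,194.55.
Total = ¥112,159.66 + ¥44,860.19 + ¥93,194.55 = ¥250,214.40.

¥250,214.40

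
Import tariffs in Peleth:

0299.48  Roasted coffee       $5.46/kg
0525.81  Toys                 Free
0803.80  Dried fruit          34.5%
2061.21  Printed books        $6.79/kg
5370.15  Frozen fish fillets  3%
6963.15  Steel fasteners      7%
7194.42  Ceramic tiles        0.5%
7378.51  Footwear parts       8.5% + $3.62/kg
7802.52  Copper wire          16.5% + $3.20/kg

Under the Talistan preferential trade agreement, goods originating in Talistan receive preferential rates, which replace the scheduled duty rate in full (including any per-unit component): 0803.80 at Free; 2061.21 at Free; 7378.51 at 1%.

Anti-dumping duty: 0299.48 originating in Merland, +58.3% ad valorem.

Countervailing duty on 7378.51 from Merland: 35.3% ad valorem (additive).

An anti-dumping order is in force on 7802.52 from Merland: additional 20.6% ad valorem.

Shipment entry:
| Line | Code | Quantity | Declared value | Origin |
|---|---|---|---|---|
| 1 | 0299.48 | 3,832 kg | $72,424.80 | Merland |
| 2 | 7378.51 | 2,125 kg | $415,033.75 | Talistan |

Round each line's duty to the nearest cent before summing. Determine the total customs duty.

$67,296.72

Line 1 (0299.48, Merland, 3,832 kg, $72,424.80):
Base rate for 0299.48 is $5.46/kg.
Additional duty on 0299.48 from Merland: +58.3% ad valorem. Applied ad valorem rate = 58.3%.
Duty = $72,424.80 × 58.3% + 3,832 × $5.46 = $63,146.38.
Line 2 (7378.51, Talistan, 2,125 kg, $415,033.75):
Base rate for 7378.51 is 8.5% + $3.62/kg.
Origin Talistan qualifies under the Peleth–Talistan agreement and 7378.51 is covered: preferential rate 1% applies instead.
The additional-duty order on 7378.51 targets Merland, not Talistan; it does not apply.
Duty = $415,033.75 × 1% = $4,150.34.
Total = $63,146.38 + $4,150.34 = $67,296.72.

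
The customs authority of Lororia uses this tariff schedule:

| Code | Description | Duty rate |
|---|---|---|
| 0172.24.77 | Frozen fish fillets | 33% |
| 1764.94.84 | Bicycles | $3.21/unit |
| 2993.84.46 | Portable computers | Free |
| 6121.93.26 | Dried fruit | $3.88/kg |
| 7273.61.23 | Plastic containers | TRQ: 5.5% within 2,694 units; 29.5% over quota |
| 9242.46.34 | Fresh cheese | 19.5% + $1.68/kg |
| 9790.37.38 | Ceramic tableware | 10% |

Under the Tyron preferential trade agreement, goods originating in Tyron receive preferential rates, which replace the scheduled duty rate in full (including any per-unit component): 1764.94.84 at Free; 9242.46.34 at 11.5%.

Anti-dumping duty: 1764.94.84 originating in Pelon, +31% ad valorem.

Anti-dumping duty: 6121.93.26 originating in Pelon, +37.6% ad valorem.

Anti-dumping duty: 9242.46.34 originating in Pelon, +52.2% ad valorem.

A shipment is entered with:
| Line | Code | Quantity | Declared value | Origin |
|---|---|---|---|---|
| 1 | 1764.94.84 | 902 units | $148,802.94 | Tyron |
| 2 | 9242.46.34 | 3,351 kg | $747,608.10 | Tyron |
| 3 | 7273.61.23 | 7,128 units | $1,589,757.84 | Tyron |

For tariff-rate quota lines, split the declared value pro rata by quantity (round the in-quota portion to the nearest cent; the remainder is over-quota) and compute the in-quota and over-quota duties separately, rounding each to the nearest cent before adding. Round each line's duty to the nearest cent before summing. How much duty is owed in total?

$410,751.22

Line 1 (1764.94.84, Tyron, 902 units, $148,802.94):
Base rate for 1764.94.84 is $3.21/unit.
Origin Tyron qualifies under the Lororia–Tyron agreement and 1764.94.84 is covered: preferential rate Free applies instead.
The additional-duty order on 1764.94.84 targets Pelon, not Tyron; it does not apply.
Duty = $148,802.94 × 0% = $0.00.
Line 2 (9242.46.34, Tyron, 3,351 kg, $747,608.10):
Base rate for 9242.46.34 is 19.5% + $1.68/kg.
Origin Tyron qualifies under the Lororia–Tyron agreement and 9242.46.34 is covered: preferential rate 11.5% applies instead.
The additional-duty order on 9242.46.34 targets Pelon, not Tyron; it does not apply.
Duty = $747,608.10 × 11.5% = $85,974.93.
Line 3 (7273.61.23, Tyron, 7,128 units, $1,589,757.84):
Code 7273.61.23 is under a tariff-rate quota (threshold 2,694 units). In-quota: 2,694 units at 5.5%; over-quota: 4,434 units at 29.5%.
Pro-rata value split: in-quota = $1,589,757.84 × 2,694/7,128 = $600,842.82; over-quota = $1,589,757.84 − $600,842.82 = $988,915.02.
In-quota duty = $600,842.82 × 5.5% = $33,046.36. Over-quota duty = $988,915.02 × 29.5% = $291,729.93.
Line duty = $33,046.36 + $291,729.93 = $324,776.29.
Total = $0.00 + $85,974.93 + $324,776.29 = $410,751.22.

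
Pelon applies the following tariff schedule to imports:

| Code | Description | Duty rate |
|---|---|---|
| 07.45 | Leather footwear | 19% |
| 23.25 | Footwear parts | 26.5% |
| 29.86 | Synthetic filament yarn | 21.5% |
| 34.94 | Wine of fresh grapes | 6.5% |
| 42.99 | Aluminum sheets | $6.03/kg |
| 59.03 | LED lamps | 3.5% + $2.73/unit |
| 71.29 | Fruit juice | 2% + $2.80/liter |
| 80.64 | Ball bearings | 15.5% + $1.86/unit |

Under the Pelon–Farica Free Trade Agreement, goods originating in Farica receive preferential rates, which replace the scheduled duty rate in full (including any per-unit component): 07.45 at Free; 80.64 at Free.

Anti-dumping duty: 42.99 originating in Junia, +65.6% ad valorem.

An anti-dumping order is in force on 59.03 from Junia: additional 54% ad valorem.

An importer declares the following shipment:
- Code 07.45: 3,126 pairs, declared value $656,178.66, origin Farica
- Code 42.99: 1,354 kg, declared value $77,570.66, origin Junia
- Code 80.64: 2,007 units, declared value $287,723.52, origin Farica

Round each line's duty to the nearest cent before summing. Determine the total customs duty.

$59,050.97

Line 1 (07.45, Farica, 3,126 pairs, $656,178.66):
Base rate for 07.45 is 19%.
Origin Farica qualifies under the Pelon–Farica agreement and 07.45 is covered: preferential rate Free applies instead.
Duty = $656,178.66 × 0% = $0.00.
Line 2 (42.99, Junia, 1,354 kg, $77,570.66):
Base rate for 42.99 is $6.03/kg.
Additional duty on 42.99 from Junia: +65.6% ad valorem. Applied ad valorem rate = 65.6%.
Duty = $77,570.66 × 65.6% + 1,354 × $6.03 = $59,050.97.
Line 3 (80.64, Farica, 2,007 units, $287,723.52):
Base rate for 80.64 is 15.5% + $1.86/unit.
Origin Farica qualifies under the Pelon–Farica agreement and 80.64 is covered: preferential rate Free applies instead.
Duty = $287,723.52 × 0% = $0.00.
Total = $0.00 + $59,050.97 + $0.00 = $59,050.97.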